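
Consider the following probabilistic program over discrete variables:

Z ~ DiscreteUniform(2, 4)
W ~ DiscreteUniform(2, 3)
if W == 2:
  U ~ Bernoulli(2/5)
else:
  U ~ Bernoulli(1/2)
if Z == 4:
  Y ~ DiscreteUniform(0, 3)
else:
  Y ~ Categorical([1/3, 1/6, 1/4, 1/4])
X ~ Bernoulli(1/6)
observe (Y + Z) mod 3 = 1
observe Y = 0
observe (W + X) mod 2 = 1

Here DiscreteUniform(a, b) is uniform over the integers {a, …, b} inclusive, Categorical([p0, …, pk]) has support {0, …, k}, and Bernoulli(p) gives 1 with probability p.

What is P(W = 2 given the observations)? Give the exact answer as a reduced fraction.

P(W = 2 | obs) = 1/6

Enumerate traces; 4 have nonzero weight after conditioning:
  (Z=4, W=2, U=0, Y=0, X=1) weight 1/240
  (Z=4, W=2, U=1, Y=0, X=1) weight 1/360
  (Z=4, W=3, U=0, Y=0, X=0) weight 5/288
  (Z=4, W=3, U=1, Y=0, X=0) weight 5/288
Group by W:
  weight(W=2) = 1/144
  weight(W=3) = 5/144
Total weight = 1/144 + 5/144 = 1/24
P(W=2 | obs) = 1/144 / 1/24 = 1/6
P(W=3 | obs) = 5/144 / 1/24 = 5/6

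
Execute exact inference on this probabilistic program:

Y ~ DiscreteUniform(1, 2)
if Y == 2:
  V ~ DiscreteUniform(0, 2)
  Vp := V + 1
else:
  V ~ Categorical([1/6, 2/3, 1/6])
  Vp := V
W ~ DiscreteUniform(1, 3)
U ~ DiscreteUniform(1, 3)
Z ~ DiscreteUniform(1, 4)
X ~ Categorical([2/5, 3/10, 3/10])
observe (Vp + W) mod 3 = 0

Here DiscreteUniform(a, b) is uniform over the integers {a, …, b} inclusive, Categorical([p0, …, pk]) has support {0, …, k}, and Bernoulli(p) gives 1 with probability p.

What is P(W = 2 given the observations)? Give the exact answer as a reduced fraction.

Enumerate traces; 216 have nonzero weight after conditioning:
  (Y=1, V=0, W=3, U=1, Z=1, X=0) weight 1/1080
  (Y=1, V=0, W=3, U=1, Z=1, X=1) weight 1/1440
  (Y=1, V=0, W=3, U=1, Z=1, X=2) weight 1/1440
  (Y=1, V=0, W=3, U=1, Z=2, X=0) weight 1/1080
  (Y=1, V=0, W=3, U=1, Z=2, X=1) weight 1/1440
  (Y=1, V=0, W=3, U=1, Z=2, X=2) weight 1/1440
  (Y=1, V=0, W=3, U=1, Z=3, X=0) weight 1/1080
  (Y=1, V=0, W=3, U=1, Z=3, X=1) weight 1/1440
  (Y=1, V=1, W=2, U=1, Z=1, X=0) weight 1/270
  (Y=1, V=2, W=1, U=1, Z=1, X=0) weight 1/1080
  … 206 more
Group by W:
  weight(W=1) = 1/12
  weight(W=2) = 1/6
  weight(W=3) = 1/12
Total weight = 1/12 + 1/6 + 1/12 = 1/3
P(W=1 | obs) = 1/12 / 1/3 = 1/4
P(W=2 | obs) = 1/6 / 1/3 = 1/2
P(W=3 | obs) = 1/12 / 1/3 = 1/4

P(W = 2 | obs) = 1/2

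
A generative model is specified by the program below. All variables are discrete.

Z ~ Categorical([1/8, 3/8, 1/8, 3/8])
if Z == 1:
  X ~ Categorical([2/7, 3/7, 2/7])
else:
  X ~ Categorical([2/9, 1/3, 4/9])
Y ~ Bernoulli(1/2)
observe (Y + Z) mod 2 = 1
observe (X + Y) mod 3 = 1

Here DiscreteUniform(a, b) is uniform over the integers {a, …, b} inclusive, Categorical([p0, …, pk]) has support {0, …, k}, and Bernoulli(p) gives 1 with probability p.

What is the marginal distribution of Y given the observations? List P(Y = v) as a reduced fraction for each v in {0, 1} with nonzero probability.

P(Y=0) = 36/43, P(Y=1) = 7/43

Enumerate traces; 4 have nonzero weight after conditioning:
  (Z=0, X=0, Y=1) weight 1/72
  (Z=1, X=1, Y=0) weight 9/112
  (Z=2, X=0, Y=1) weight 1/72
  (Z=3, X=1, Y=0) weight 1/16
Group by Y:
  weight(Y=0) = 1/7
  weight(Y=1) = 1/36
Total weight = 1/7 + 1/36 = 43/252
P(Y=0 | obs) = 1/7 / 43/252 = 36/43
P(Y=1 | obs) = 1/36 / 43/252 = 7/43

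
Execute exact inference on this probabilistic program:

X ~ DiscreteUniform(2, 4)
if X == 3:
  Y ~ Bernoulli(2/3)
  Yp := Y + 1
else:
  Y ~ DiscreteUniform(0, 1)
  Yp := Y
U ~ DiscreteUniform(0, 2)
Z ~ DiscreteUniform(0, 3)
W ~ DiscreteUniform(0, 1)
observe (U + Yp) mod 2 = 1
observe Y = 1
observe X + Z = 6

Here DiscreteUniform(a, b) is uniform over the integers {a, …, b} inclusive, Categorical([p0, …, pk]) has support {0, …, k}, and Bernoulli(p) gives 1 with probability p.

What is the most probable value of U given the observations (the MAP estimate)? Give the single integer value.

argmax_v P(U = v | obs) = 1

Enumerate traces; 6 have nonzero weight after conditioning:
  (X=3, Y=1, U=1, Z=3, W=0) weight 1/108
  (X=3, Y=1, U=1, Z=3, W=1) weight 1/108
  (X=4, Y=1, U=0, Z=2, W=0) weight 1/144
  (X=4, Y=1, U=0, Z=2, W=1) weight 1/144
  (X=4, Y=1, U=2, Z=2, W=0) weight 1/144
  (X=4, Y=1, U=2, Z=2, W=1) weight 1/144
Group by U:
  weight(U=0) = 1/72
  weight(U=1) = 1/54
  weight(U=2) = 1/72
Total weight = 1/72 + 1/54 + 1/72 = 5/108
P(U=0 | obs) = 1/72 / 5/108 = 3/10
P(U=1 | obs) = 1/54 / 5/108 = 2/5
P(U=2 | obs) = 1/72 / 5/108 = 3/10
argmax = 1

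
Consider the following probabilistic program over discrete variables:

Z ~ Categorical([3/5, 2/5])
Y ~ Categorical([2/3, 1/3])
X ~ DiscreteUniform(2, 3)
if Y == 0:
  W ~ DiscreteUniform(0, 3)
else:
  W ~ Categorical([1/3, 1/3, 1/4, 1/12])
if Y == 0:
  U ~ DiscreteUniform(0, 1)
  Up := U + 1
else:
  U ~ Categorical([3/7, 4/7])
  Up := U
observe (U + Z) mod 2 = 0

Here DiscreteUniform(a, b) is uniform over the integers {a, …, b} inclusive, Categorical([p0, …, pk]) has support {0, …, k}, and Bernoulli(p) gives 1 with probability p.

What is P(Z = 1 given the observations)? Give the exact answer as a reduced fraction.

Enumerate traces; 32 have nonzero weight after conditioning:
  (Z=0, Y=0, X=2, W=0, U=0) weight 1/40
  (Z=0, Y=0, X=2, W=1, U=0) weight 1/40
  (Z=0, Y=0, X=2, W=2, U=0) weight 1/40
  (Z=0, Y=0, X=2, W=3, U=0) weight 1/40
  (Z=0, Y=0, X=3, W=0, U=0) weight 1/40
  (Z=0, Y=0, X=3, W=1, U=0) weight 1/40
  (Z=0, Y=0, X=3, W=2, U=0) weight 1/40
  (Z=0, Y=0, X=3, W=3, U=0) weight 1/40
  (Z=1, Y=0, X=2, W=0, U=1) weight 1/60
  … 23 more
Group by Z:
  weight(Z=0) = 2/7
  weight(Z=1) = 22/105
Total weight = 2/7 + 22/105 = 52/105
P(Z=0 | obs) = 2/7 / 52/105 = 15/26
P(Z=1 | obs) = 22/105 / 52/105 = 11/26

P(Z = 1 | obs) = 11/26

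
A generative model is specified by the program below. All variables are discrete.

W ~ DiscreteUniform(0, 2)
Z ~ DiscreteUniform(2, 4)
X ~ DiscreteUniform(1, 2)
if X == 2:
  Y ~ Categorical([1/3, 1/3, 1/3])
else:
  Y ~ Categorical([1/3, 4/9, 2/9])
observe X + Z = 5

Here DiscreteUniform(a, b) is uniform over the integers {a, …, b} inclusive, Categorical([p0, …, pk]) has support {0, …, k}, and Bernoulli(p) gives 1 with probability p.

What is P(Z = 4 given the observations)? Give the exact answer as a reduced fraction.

Enumerate traces; 18 have nonzero weight after conditioning:
  (W=0, Z=3, X=2, Y=0) weight 1/54
  (W=0, Z=3, X=2, Y=1) weight 1/54
  (W=0, Z=3, X=2, Y=2) weight 1/54
  (W=0, Z=4, X=1, Y=0) weight 1/54
  (W=0, Z=4, X=1, Y=1) weight 2/81
  (W=0, Z=4, X=1, Y=2) weight 1/81
  (W=1, Z=3, X=2, Y=0) weight 1/54
  (W=1, Z=3, X=2, Y=1) weight 1/54
  … 10 more
Group by Z:
  weight(Z=3) = 1/6
  weight(Z=4) = 1/6
Total weight = 1/6 + 1/6 = 1/3
P(Z=3 | obs) = 1/6 / 1/3 = 1/2
P(Z=4 | obs) = 1/6 / 1/3 = 1/2

P(Z = 4 | obs) = 1/2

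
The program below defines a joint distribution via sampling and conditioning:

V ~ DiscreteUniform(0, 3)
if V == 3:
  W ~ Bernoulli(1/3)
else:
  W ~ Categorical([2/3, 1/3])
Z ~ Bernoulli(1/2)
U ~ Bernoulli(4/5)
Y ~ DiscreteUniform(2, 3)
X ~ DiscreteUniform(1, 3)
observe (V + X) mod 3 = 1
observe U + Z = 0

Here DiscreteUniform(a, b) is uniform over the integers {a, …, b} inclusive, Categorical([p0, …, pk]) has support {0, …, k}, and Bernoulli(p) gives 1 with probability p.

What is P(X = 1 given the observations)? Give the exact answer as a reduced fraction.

Enumerate traces; 16 have nonzero weight after conditioning:
  (V=0, W=0, Z=0, U=0, Y=2, X=1) weight 1/360
  (V=0, W=0, Z=0, U=0, Y=3, X=1) weight 1/360
  (V=0, W=1, Z=0, U=0, Y=2, X=1) weight 1/720
  (V=0, W=1, Z=0, U=0, Y=3, X=1) weight 1/720
  (V=1, W=0, Z=0, U=0, Y=2, X=3) weight 1/360
  (V=1, W=0, Z=0, U=0, Y=3, X=3) weight 1/360
  (V=1, W=1, Z=0, U=0, Y=2, X=3) weight 1/720
  (V=1, W=1, Z=0, U=0, Y=3, X=3) weight 1/720
  (V=2, W=0, Z=0, U=0, Y=2, X=2) weight 1/360
  … 7 more
Group by X:
  weight(X=1) = 1/60
  weight(X=2) = 1/120
  weight(X=3) = 1/120
Total weight = 1/60 + 1/120 + 1/120 = 1/30
P(X=1 | obs) = 1/60 / 1/30 = 1/2
P(X=2 | obs) = 1/120 / 1/30 = 1/4
P(X=3 | obs) = 1/120 / 1/30 = 1/4

P(X = 1 | obs) = 1/2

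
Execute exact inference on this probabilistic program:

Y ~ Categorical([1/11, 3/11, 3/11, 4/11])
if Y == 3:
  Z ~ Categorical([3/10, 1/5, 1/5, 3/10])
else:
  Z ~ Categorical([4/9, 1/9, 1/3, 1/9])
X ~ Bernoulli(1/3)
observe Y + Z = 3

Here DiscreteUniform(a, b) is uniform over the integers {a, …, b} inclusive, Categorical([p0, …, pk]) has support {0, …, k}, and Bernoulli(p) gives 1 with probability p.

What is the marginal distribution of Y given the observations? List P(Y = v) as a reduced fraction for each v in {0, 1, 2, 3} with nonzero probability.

Enumerate traces; 8 have nonzero weight after conditioning:
  (Y=0, Z=3, X=0) weight 2/297
  (Y=0, Z=3, X=1) weight 1/297
  (Y=1, Z=2, X=0) weight 2/33
  (Y=1, Z=2, X=1) weight 1/33
  (Y=2, Z=1, X=0) weight 2/99
  (Y=2, Z=1, X=1) weight 1/99
  (Y=3, Z=0, X=0) weight 4/55
  (Y=3, Z=0, X=1) weight 2/55
Group by Y:
  weight(Y=0) = 1/99
  weight(Y=1) = 1/11
  weight(Y=2) = 1/33
  weight(Y=3) = 6/55
Total weight = 1/99 + 1/11 + 1/33 + 6/55 = 119/495
P(Y=0 | obs) = 1/99 / 119/495 = 5/119
P(Y=1 | obs) = 1/11 / 119/495 = 45/119
P(Y=2 | obs) = 1/33 / 119/495 = 15/119
P(Y=3 | obs) = 6/55 / 119/495 = 54/119

P(Y=0) = 5/119, P(Y=1) = 45/119, P(Y=2) = 15/119, P(Y=3) = 54/119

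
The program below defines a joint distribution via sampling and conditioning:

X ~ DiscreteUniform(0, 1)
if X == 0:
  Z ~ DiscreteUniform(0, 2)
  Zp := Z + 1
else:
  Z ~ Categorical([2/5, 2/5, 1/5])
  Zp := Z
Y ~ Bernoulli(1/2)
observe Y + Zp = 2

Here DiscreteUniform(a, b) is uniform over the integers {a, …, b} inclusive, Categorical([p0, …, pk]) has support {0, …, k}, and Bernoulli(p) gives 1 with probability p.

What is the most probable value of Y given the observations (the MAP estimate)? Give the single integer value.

Enumerate traces; 4 have nonzero weight after conditioning:
  (X=0, Z=0, Y=1) weight 1/12
  (X=0, Z=1, Y=0) weight 1/12
  (X=1, Z=1, Y=1) weight 1/10
  (X=1, Z=2, Y=0) weight 1/20
Group by Y:
  weight(Y=0) = 2/15
  weight(Y=1) = 11/60
Total weight = 2/15 + 11/60 = 19/60
P(Y=0 | obs) = 2/15 / 19/60 = 8/19
P(Y=1 | obs) = 11/60 / 19/60 = 11/19
argmax = 1

argmax_v P(Y = v | obs) = 1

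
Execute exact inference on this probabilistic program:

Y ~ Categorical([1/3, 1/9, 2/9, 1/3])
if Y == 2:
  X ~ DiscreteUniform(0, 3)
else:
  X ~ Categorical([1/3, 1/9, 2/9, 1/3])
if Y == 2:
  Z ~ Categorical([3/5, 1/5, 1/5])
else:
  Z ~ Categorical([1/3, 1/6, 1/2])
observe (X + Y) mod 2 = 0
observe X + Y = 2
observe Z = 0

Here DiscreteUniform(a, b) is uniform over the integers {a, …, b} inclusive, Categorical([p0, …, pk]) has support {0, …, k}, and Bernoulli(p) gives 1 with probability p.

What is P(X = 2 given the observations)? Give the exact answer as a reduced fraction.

P(X = 2 | obs) = 60/151

Enumerate traces; 3 have nonzero weight after conditioning:
  (Y=0, X=2, Z=0) weight 2/81
  (Y=1, X=1, Z=0) weight 1/243
  (Y=2, X=0, Z=0) weight 1/30
Group by X:
  weight(X=0) = 1/30
  weight(X=1) = 1/243
  weight(X=2) = 2/81
Total weight = 1/30 + 1/243 + 2/81 = 151/2430
P(X=0 | obs) = 1/30 / 151/2430 = 81/151
P(X=1 | obs) = 1/243 / 151/2430 = 10/151
P(X=2 | obs) = 2/81 / 151/2430 = 60/151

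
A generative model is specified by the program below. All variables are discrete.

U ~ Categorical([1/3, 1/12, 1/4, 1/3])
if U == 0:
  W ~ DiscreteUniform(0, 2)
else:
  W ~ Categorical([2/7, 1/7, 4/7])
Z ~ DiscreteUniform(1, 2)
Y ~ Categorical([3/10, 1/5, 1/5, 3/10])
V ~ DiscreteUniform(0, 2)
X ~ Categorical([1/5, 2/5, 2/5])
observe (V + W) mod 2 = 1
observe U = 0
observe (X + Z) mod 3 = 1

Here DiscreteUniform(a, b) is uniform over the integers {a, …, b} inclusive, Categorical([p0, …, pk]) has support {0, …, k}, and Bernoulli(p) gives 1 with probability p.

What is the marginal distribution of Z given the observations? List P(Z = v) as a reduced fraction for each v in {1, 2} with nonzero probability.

P(Z=1) = 1/3, P(Z=2) = 2/3

Enumerate traces; 32 have nonzero weight after conditioning:
  (U=0, W=0, Z=1, Y=0, V=1, X=0) weight 1/900
  (U=0, W=0, Z=1, Y=1, V=1, X=0) weight 1/1350
  (U=0, W=0, Z=1, Y=2, V=1, X=0) weight 1/1350
  (U=0, W=0, Z=1, Y=3, V=1, X=0) weight 1/900
  (U=0, W=0, Z=2, Y=0, V=1, X=2) weight 1/450
  (U=0, W=0, Z=2, Y=1, V=1, X=2) weight 1/675
  (U=0, W=0, Z=2, Y=2, V=1, X=2) weight 1/675
  (U=0, W=0, Z=2, Y=3, V=1, X=2) weight 1/450
  … 24 more
Group by Z:
  weight(Z=1) = 2/135
  weight(Z=2) = 4/135
Total weight = 2/135 + 4/135 = 2/45
P(Z=1 | obs) = 2/135 / 2/45 = 1/3
P(Z=2 | obs) = 4/135 / 2/45 = 2/3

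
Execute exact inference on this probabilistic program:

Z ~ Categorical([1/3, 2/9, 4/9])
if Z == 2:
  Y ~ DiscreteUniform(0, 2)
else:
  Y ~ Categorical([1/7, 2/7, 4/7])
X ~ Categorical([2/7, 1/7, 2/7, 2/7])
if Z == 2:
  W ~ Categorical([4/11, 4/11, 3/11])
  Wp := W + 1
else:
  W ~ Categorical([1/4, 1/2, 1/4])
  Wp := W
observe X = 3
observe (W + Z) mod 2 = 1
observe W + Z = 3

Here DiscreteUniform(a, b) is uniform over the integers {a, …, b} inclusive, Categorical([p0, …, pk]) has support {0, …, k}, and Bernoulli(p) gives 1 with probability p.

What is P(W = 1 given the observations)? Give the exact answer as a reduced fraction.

Enumerate traces; 6 have nonzero weight after conditioning:
  (Z=1, Y=0, X=3, W=2) weight 1/441
  (Z=1, Y=1, X=3, W=2) weight 2/441
  (Z=1, Y=2, X=3, W=2) weight 4/441
  (Z=2, Y=0, X=3, W=1) weight 32/2079
  (Z=2, Y=1, X=3, W=1) weight 32/2079
  (Z=2, Y=2, X=3, W=1) weight 32/2079
Group by W:
  weight(W=1) = 32/693
  weight(W=2) = 1/63
Total weight = 32/693 + 1/63 = 43/693
P(W=1 | obs) = 32/693 / 43/693 = 32/43
P(W=2 | obs) = 1/63 / 43/693 = 11/43

P(W = 1 | obs) = 32/43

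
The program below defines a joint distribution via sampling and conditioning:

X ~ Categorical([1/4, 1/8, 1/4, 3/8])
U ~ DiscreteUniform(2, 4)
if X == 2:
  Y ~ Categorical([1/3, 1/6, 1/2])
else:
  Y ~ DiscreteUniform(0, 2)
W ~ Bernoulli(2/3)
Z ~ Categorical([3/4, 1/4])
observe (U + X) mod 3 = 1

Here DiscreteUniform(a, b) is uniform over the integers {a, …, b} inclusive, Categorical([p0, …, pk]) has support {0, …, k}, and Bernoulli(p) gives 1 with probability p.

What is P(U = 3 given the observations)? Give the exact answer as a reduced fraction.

P(U = 3 | obs) = 1/8

Enumerate traces; 48 have nonzero weight after conditioning:
  (X=0, U=4, Y=0, W=0, Z=0) weight 1/144
  (X=0, U=4, Y=0, W=0, Z=1) weight 1/432
  (X=0, U=4, Y=0, W=1, Z=0) weight 1/72
  (X=0, U=4, Y=0, W=1, Z=1) weight 1/216
  (X=0, U=4, Y=1, W=0, Z=0) weight 1/144
  (X=0, U=4, Y=1, W=0, Z=1) weight 1/432
  (X=0, U=4, Y=1, W=1, Z=0) weight 1/72
  (X=0, U=4, Y=1, W=1, Z=1) weight 1/216
  (X=1, U=3, Y=0, W=0, Z=0) weight 1/288
  (X=2, U=2, Y=0, W=0, Z=0) weight 1/144
  … 38 more
Group by U:
  weight(U=2) = 1/12
  weight(U=3) = 1/24
  weight(U=4) = 5/24
Total weight = 1/12 + 1/24 + 5/24 = 1/3
P(U=2 | obs) = 1/12 / 1/3 = 1/4
P(U=3 | obs) = 1/24 / 1/3 = 1/8
P(U=4 | obs) = 5/24 / 1/3 = 5/8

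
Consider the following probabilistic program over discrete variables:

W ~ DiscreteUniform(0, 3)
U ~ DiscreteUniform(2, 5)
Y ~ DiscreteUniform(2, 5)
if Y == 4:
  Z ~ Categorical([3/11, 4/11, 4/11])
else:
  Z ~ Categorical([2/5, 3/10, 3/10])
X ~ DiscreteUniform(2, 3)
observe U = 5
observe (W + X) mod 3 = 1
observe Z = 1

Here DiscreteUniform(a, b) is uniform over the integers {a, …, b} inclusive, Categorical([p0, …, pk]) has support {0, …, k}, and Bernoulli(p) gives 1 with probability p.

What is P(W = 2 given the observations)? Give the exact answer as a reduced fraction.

Enumerate traces; 8 have nonzero weight after conditioning:
  (W=1, U=5, Y=2, Z=1, X=3) weight 3/1280
  (W=1, U=5, Y=3, Z=1, X=3) weight 3/1280
  (W=1, U=5, Y=4, Z=1, X=3) weight 1/352
  (W=1, U=5, Y=5, Z=1, X=3) weight 3/1280
  (W=2, U=5, Y=2, Z=1, X=2) weight 3/1280
  (W=2, U=5, Y=3, Z=1, X=2) weight 3/1280
  (W=2, U=5, Y=4, Z=1, X=2) weight 1/352
  (W=2, U=5, Y=5, Z=1, X=2) weight 3/1280
Group by W:
  weight(W=1) = 139/14080
  weight(W=2) = 139/14080
Total weight = 139/14080 + 139/14080 = 139/7040
P(W=1 | obs) = 139/14080 / 139/7040 = 1/2
P(W=2 | obs) = 139/14080 / 139/7040 = 1/2

P(W = 2 | obs) = 1/2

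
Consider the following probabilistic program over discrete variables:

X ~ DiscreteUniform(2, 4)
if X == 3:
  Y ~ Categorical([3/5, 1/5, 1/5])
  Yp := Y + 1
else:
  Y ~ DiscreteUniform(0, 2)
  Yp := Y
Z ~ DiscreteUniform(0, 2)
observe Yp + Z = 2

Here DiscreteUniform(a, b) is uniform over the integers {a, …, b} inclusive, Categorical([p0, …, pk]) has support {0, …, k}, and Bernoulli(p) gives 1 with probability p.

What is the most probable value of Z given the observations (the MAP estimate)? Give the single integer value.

argmax_v P(Z = v | obs) = 1

Enumerate traces; 8 have nonzero weight after conditioning:
  (X=2, Y=0, Z=2) weight 1/27
  (X=2, Y=1, Z=1) weight 1/27
  (X=2, Y=2, Z=0) weight 1/27
  (X=3, Y=0, Z=1) weight 1/15
  (X=3, Y=1, Z=0) weight 1/45
  (X=4, Y=0, Z=2) weight 1/27
  (X=4, Y=1, Z=1) weight 1/27
  (X=4, Y=2, Z=0) weight 1/27
Group by Z:
  weight(Z=0) = 13/135
  weight(Z=1) = 19/135
  weight(Z=2) = 2/27
Total weight = 13/135 + 19/135 + 2/27 = 14/45
P(Z=0 | obs) = 13/135 / 14/45 = 13/42
P(Z=1 | obs) = 19/135 / 14/45 = 19/42
P(Z=2 | obs) = 2/27 / 14/45 = 5/21
argmax = 1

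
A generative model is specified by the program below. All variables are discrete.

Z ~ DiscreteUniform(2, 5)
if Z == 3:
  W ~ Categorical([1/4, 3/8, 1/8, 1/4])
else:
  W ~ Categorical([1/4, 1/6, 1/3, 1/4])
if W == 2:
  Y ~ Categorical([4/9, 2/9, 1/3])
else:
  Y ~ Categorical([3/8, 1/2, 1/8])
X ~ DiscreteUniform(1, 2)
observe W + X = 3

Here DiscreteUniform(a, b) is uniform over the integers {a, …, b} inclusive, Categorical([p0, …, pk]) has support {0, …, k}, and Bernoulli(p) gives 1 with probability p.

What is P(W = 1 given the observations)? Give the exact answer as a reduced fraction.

Enumerate traces; 24 have nonzero weight after conditioning:
  (Z=2, W=1, Y=0, X=2) weight 1/128
  (Z=2, W=1, Y=1, X=2) weight 1/96
  (Z=2, W=1, Y=2, X=2) weight 1/384
  (Z=2, W=2, Y=0, X=1) weight 1/54
  (Z=2, W=2, Y=1, X=1) weight 1/108
  (Z=2, W=2, Y=2, X=1) weight 1/72
  (Z=3, W=1, Y=0, X=2) weight 9/512
  (Z=3, W=1, Y=1, X=2) weight 3/128
  … 16 more
Group by W:
  weight(W=1) = 7/64
  weight(W=2) = 9/64
Total weight = 7/64 + 9/64 = 1/4
P(W=1 | obs) = 7/64 / 1/4 = 7/16
P(W=2 | obs) = 9/64 / 1/4 = 9/16

P(W = 1 | obs) = 7/16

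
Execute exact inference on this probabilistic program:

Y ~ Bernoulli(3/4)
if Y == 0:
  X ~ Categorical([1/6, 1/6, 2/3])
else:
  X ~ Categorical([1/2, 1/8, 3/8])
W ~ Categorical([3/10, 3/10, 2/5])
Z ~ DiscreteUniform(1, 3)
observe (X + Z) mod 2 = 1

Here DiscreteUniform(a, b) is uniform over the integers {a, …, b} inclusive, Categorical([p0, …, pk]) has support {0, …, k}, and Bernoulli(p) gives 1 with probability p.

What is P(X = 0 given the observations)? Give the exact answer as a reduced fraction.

Enumerate traces; 30 have nonzero weight after conditioning:
  (Y=0, X=0, W=0, Z=1) weight 1/240
  (Y=0, X=0, W=0, Z=3) weight 1/240
  (Y=0, X=0, W=1, Z=1) weight 1/240
  (Y=0, X=0, W=1, Z=3) weight 1/240
  (Y=0, X=0, W=2, Z=1) weight 1/180
  (Y=0, X=0, W=2, Z=3) weight 1/180
  (Y=0, X=1, W=0, Z=2) weight 1/240
  (Y=0, X=1, W=1, Z=2) weight 1/240
  (Y=0, X=2, W=0, Z=1) weight 1/60
  … 21 more
Group by X:
  weight(X=0) = 5/18
  weight(X=1) = 13/288
  weight(X=2) = 43/144
Total weight = 5/18 + 13/288 + 43/144 = 179/288
P(X=0 | obs) = 5/18 / 179/288 = 80/179
P(X=1 | obs) = 13/288 / 179/288 = 13/179
P(X=2 | obs) = 43/144 / 179/288 = 86/179

P(X = 0 | obs) = 80/179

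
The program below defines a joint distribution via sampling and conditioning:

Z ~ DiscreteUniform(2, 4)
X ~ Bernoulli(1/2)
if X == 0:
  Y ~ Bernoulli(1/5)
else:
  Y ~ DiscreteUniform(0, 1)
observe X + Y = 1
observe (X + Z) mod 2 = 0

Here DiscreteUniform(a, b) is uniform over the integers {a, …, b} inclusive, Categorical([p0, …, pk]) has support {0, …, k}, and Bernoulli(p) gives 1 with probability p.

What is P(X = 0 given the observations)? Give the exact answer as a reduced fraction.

P(X = 0 | obs) = 4/9

Enumerate traces; 3 have nonzero weight after conditioning:
  (Z=2, X=0, Y=1) weight 1/30
  (Z=3, X=1, Y=0) weight 1/12
  (Z=4, X=0, Y=1) weight 1/30
Group by X:
  weight(X=0) = 1/15
  weight(X=1) = 1/12
Total weight = 1/15 + 1/12 = 3/20
P(X=0 | obs) = 1/15 / 3/20 = 4/9
P(X=1 | obs) = 1/12 / 3/20 = 5/9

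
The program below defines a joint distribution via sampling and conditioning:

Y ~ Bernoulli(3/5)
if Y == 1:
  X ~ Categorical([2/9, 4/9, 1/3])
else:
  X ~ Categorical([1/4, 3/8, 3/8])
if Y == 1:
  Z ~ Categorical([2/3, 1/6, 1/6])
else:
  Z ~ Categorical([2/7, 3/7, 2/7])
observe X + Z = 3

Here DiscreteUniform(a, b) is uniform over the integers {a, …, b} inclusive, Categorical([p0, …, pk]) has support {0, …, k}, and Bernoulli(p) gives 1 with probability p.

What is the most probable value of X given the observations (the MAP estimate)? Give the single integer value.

argmax_v P(X = v | obs) = 2

Enumerate traces; 4 have nonzero weight after conditioning:
  (Y=0, X=1, Z=2) weight 3/70
  (Y=0, X=2, Z=1) weight 9/140
  (Y=1, X=1, Z=2) weight 2/45
  (Y=1, X=2, Z=1) weight 1/30
Group by X:
  weight(X=1) = 11/126
  weight(X=2) = 41/420
Total weight = 11/126 + 41/420 = 233/1260
P(X=1 | obs) = 11/126 / 233/1260 = 110/233
P(X=2 | obs) = 41/420 / 233/1260 = 123/233
argmax = 2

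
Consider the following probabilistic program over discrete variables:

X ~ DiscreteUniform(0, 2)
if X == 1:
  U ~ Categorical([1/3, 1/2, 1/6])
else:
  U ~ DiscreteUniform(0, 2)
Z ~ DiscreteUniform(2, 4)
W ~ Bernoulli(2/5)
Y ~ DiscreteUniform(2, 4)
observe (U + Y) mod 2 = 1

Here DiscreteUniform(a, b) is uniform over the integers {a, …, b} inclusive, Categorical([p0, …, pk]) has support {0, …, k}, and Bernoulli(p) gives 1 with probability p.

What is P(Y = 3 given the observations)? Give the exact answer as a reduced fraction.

Enumerate traces; 72 have nonzero weight after conditioning:
  (X=0, U=0, Z=2, W=0, Y=3) weight 1/135
  (X=0, U=0, Z=2, W=1, Y=3) weight 2/405
  (X=0, U=0, Z=3, W=0, Y=3) weight 1/135
  (X=0, U=0, Z=3, W=1, Y=3) weight 2/405
  (X=0, U=0, Z=4, W=0, Y=3) weight 1/135
  (X=0, U=0, Z=4, W=1, Y=3) weight 2/405
  (X=0, U=1, Z=2, W=0, Y=2) weight 1/135
  (X=0, U=1, Z=2, W=0, Y=4) weight 1/135
  … 64 more
Group by Y:
  weight(Y=2) = 7/54
  weight(Y=3) = 11/54
  weight(Y=4) = 7/54
Total weight = 7/54 + 11/54 + 7/54 = 25/54
P(Y=2 | obs) = 7/54 / 25/54 = 7/25
P(Y=3 | obs) = 11/54 / 25/54 = 11/25
P(Y=4 | obs) = 7/54 / 25/54 = 7/25

P(Y = 3 | obs) = 11/25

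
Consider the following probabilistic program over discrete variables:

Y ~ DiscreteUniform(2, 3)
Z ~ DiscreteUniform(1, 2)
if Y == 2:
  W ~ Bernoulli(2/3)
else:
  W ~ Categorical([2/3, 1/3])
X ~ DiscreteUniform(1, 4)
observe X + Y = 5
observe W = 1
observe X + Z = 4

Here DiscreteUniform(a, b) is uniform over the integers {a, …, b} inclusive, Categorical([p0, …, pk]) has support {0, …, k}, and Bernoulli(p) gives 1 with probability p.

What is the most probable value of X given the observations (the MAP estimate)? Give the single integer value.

Enumerate traces; 2 have nonzero weight after conditioning:
  (Y=2, Z=1, W=1, X=3) weight 1/24
  (Y=3, Z=2, W=1, X=2) weight 1/48
Group by X:
  weight(X=2) = 1/48
  weight(X=3) = 1/24
Total weight = 1/48 + 1/24 = 1/16
P(X=2 | obs) = 1/48 / 1/16 = 1/3
P(X=3 | obs) = 1/24 / 1/16 = 2/3
argmax = 3

argmax_v P(X = v | obs) = 3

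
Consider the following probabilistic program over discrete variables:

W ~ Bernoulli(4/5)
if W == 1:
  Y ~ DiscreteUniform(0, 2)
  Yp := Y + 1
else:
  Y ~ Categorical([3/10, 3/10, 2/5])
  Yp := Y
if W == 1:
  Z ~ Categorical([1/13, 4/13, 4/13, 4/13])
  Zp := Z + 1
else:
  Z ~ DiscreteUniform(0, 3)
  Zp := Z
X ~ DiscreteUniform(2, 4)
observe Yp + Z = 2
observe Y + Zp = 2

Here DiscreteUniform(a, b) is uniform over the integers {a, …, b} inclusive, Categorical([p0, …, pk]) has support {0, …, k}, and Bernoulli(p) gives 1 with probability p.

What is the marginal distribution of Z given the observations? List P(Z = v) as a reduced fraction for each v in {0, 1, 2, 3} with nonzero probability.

Enumerate traces; 15 have nonzero weight after conditioning:
  (W=0, Y=0, Z=2, X=2) weight 1/200
  (W=0, Y=0, Z=2, X=3) weight 1/200
  (W=0, Y=0, Z=2, X=4) weight 1/200
  (W=0, Y=1, Z=1, X=2) weight 1/200
  (W=0, Y=1, Z=1, X=3) weight 1/200
  (W=0, Y=1, Z=1, X=4) weight 1/200
  (W=0, Y=2, Z=0, X=2) weight 1/150
  (W=0, Y=2, Z=0, X=3) weight 1/150
  … 7 more
Group by Z:
  weight(Z=0) = 79/1950
  weight(Z=1) = 757/7800
  weight(Z=2) = 3/200
Total weight = 79/1950 + 757/7800 + 3/200 = 119/780
P(Z=0 | obs) = 79/1950 / 119/780 = 158/595
P(Z=1 | obs) = 757/7800 / 119/780 = 757/1190
P(Z=2 | obs) = 3/200 / 119/780 = 117/1190

P(Z=0) = 158/595, P(Z=1) = 757/1190, P(Z=2) = 117/1190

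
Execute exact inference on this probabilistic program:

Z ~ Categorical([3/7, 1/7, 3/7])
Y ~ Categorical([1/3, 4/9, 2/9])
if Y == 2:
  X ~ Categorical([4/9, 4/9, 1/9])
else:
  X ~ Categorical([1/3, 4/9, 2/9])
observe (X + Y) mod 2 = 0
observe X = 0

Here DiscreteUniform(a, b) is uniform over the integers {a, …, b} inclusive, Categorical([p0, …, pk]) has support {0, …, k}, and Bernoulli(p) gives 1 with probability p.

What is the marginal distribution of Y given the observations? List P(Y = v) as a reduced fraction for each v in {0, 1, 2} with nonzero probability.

Enumerate traces; 6 have nonzero weight after conditioning:
  (Z=0, Y=0, X=0) weight 1/21
  (Z=0, Y=2, X=0) weight 8/189
  (Z=1, Y=0, X=0) weight 1/63
  (Z=1, Y=2, X=0) weight 8/567
  (Z=2, Y=0, X=0) weight 1/21
  (Z=2, Y=2, X=0) weight 8/189
Group by Y:
  weight(Y=0) = 1/9
  weight(Y=2) = 8/81
Total weight = 1/9 + 8/81 = 17/81
P(Y=0 | obs) = 1/9 / 17/81 = 9/17
P(Y=2 | obs) = 8/81 / 17/81 = 8/17

P(Y=0) = 9/17, P(Y=2) = 8/17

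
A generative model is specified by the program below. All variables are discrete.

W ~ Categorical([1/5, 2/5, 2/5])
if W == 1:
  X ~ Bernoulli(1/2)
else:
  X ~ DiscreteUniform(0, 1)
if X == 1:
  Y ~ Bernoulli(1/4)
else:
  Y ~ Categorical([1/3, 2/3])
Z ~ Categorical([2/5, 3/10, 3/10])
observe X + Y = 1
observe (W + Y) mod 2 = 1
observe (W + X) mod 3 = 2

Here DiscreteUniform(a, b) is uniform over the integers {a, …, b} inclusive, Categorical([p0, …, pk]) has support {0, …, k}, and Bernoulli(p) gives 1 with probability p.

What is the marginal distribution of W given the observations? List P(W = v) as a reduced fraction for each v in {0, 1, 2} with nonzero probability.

P(W=1) = 9/17, P(W=2) = 8/17

Enumerate traces; 6 have nonzero weight after conditioning:
  (W=1, X=1, Y=0, Z=0) weight 3/50
  (W=1, X=1, Y=0, Z=1) weight 9/200
  (W=1, X=1, Y=0, Z=2) weight 9/200
  (W=2, X=0, Y=1, Z=0) weight 4/75
  (W=2, X=0, Y=1, Z=1) weight 1/25
  (W=2, X=0, Y=1, Z=2) weight 1/25
Group by W:
  weight(W=1) = 3/20
  weight(W=2) = 2/15
Total weight = 3/20 + 2/15 = 17/60
P(W=1 | obs) = 3/20 / 17/60 = 9/17
P(W=2 | obs) = 2/15 / 17/60 = 8/17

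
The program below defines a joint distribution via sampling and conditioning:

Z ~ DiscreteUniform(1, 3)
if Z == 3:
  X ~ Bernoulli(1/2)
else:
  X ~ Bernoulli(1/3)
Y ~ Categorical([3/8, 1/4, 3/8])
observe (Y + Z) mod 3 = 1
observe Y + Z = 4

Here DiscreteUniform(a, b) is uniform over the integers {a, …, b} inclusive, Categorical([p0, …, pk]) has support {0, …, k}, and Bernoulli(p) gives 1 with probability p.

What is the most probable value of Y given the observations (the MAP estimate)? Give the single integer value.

Enumerate traces; 4 have nonzero weight after conditioning:
  (Z=2, X=0, Y=2) weight 1/12
  (Z=2, X=1, Y=2) weight 1/24
  (Z=3, X=0, Y=1) weight 1/24
  (Z=3, X=1, Y=1) weight 1/24
Group by Y:
  weight(Y=1) = 1/12
  weight(Y=2) = 1/8
Total weight = 1/12 + 1/8 = 5/24
P(Y=1 | obs) = 1/12 / 5/24 = 2/5
P(Y=2 | obs) = 1/8 / 5/24 = 3/5
argmax = 2

argmax_v P(Y = v | obs) = 2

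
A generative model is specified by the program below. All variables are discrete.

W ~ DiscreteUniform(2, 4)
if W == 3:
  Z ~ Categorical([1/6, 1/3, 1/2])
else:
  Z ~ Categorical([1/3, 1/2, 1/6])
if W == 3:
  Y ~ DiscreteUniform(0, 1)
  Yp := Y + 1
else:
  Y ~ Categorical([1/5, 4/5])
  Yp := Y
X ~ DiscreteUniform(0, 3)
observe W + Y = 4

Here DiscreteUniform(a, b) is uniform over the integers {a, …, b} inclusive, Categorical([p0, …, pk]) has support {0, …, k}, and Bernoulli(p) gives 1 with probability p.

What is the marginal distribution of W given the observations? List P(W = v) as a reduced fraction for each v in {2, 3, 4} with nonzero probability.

P(W=3) = 5/7, P(W=4) = 2/7

Enumerate traces; 24 have nonzero weight after conditioning:
  (W=3, Z=0, Y=1, X=0) weight 1/144
  (W=3, Z=0, Y=1, X=1) weight 1/144
  (W=3, Z=0, Y=1, X=2) weight 1/144
  (W=3, Z=0, Y=1, X=3) weight 1/144
  (W=3, Z=1, Y=1, X=0) weight 1/72
  (W=3, Z=1, Y=1, X=1) weight 1/72
  (W=3, Z=1, Y=1, X=2) weight 1/72
  (W=3, Z=1, Y=1, X=3) weight 1/72
  (W=4, Z=0, Y=0, X=0) weight 1/180
  … 15 more
Group by W:
  weight(W=3) = 1/6
  weight(W=4) = 1/15
Total weight = 1/6 + 1/15 = 7/30
P(W=3 | obs) = 1/6 / 7/30 = 5/7
P(W=4 | obs) = 1/15 / 7/30 = 2/7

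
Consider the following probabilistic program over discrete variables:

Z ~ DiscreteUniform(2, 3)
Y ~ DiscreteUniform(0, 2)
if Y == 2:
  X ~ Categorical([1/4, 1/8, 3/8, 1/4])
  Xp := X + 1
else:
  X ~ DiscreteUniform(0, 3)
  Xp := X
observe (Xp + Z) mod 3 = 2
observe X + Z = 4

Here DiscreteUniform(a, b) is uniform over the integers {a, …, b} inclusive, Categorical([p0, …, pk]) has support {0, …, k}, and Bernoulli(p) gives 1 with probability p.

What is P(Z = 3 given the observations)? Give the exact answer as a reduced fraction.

Enumerate traces; 2 have nonzero weight after conditioning:
  (Z=2, Y=2, X=2) weight 1/16
  (Z=3, Y=2, X=1) weight 1/48
Group by Z:
  weight(Z=2) = 1/16
  weight(Z=3) = 1/48
Total weight = 1/16 + 1/48 = 1/12
P(Z=2 | obs) = 1/16 / 1/12 = 3/4
P(Z=3 | obs) = 1/48 / 1/12 = 1/4

P(Z = 3 | obs) = 1/4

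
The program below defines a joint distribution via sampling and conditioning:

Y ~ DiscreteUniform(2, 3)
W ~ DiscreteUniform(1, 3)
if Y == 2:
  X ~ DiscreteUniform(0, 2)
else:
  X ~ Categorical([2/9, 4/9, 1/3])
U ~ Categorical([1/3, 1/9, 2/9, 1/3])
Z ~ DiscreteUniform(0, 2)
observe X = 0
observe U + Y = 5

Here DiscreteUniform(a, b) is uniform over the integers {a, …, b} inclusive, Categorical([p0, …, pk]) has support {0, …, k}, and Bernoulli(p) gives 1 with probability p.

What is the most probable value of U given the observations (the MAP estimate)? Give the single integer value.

argmax_v P(U = v | obs) = 3

Enumerate traces; 18 have nonzero weight after conditioning:
  (Y=2, W=1, X=0, U=3, Z=0) weight 1/162
  (Y=2, W=1, X=0, U=3, Z=1) weight 1/162
  (Y=2, W=1, X=0, U=3, Z=2) weight 1/162
  (Y=2, W=2, X=0, U=3, Z=0) weight 1/162
  (Y=2, W=2, X=0, U=3, Z=1) weight 1/162
  (Y=2, W=2, X=0, U=3, Z=2) weight 1/162
  (Y=2, W=3, X=0, U=3, Z=0) weight 1/162
  (Y=2, W=3, X=0, U=3, Z=1) weight 1/162
  (Y=3, W=1, X=0, U=2, Z=0) weight 2/729
  … 9 more
Group by U:
  weight(U=2) = 2/81
  weight(U=3) = 1/18
Total weight = 2/81 + 1/18 = 13/162
P(U=2 | obs) = 2/81 / 13/162 = 4/13
P(U=3 | obs) = 1/18 / 13/162 = 9/13
argmax = 3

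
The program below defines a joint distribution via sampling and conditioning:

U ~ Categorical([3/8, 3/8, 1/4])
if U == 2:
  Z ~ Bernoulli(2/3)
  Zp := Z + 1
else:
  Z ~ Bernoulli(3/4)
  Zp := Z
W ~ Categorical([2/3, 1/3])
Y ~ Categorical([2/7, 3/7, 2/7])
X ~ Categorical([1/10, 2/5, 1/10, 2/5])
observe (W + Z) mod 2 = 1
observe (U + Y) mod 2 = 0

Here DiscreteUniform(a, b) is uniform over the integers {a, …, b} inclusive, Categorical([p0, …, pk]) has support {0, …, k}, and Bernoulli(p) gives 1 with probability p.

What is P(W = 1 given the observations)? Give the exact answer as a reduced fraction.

P(W = 1 | obs) = 95/601

Enumerate traces; 40 have nonzero weight after conditioning:
  (U=0, Z=0, W=1, Y=0, X=0) weight 1/1120
  (U=0, Z=0, W=1, Y=0, X=1) weight 1/280
  (U=0, Z=0, W=1, Y=0, X=2) weight 1/1120
  (U=0, Z=0, W=1, Y=0, X=3) weight 1/280
  (U=0, Z=0, W=1, Y=2, X=0) weight 1/1120
  (U=0, Z=0, W=1, Y=2, X=1) weight 1/280
  (U=0, Z=0, W=1, Y=2, X=2) weight 1/1120
  (U=0, Z=0, W=1, Y=2, X=3) weight 1/280
  (U=0, Z=1, W=0, Y=0, X=0) weight 3/560
  … 31 more
Group by W:
  weight(W=0) = 253/1008
  weight(W=1) = 95/2016
Total weight = 253/1008 + 95/2016 = 601/2016
P(W=0 | obs) = 253/1008 / 601/2016 = 506/601
P(W=1 | obs) = 95/2016 / 601/2016 = 95/601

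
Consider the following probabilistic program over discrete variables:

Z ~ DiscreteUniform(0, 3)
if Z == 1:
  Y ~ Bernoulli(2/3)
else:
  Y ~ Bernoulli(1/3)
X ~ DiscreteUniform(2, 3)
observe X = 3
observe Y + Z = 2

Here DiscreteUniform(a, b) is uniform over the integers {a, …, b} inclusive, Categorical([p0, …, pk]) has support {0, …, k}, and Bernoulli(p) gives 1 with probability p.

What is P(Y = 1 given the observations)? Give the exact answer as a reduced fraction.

P(Y = 1 | obs) = 1/2

Enumerate traces; 2 have nonzero weight after conditioning:
  (Z=1, Y=1, X=3) weight 1/12
  (Z=2, Y=0, X=3) weight 1/12
Group by Y:
  weight(Y=0) = 1/12
  weight(Y=1) = 1/12
Total weight = 1/12 + 1/12 = 1/6
P(Y=0 | obs) = 1/12 / 1/6 = 1/2
P(Y=1 | obs) = 1/12 / 1/6 = 1/2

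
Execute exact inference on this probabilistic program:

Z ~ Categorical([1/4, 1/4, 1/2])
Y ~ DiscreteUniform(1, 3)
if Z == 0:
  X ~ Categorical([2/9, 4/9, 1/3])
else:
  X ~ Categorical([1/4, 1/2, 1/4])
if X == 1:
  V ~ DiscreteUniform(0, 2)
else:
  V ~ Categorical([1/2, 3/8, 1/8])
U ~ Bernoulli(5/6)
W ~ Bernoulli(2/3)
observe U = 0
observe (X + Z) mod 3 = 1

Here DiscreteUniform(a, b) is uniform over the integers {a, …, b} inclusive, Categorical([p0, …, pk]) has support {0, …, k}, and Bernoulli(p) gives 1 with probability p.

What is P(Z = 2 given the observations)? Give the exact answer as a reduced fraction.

Enumerate traces; 54 have nonzero weight after conditioning:
  (Z=0, Y=1, X=1, V=0, U=0, W=0) weight 1/1458
  (Z=0, Y=1, X=1, V=0, U=0, W=1) weight 1/729
  (Z=0, Y=1, X=1, V=1, U=0, W=0) weight 1/1458
  (Z=0, Y=1, X=1, V=1, U=0, W=1) weight 1/729
  (Z=0, Y=1, X=1, V=2, U=0, W=0) weight 1/1458
  (Z=0, Y=1, X=1, V=2, U=0, W=1) weight 1/729
  (Z=0, Y=2, X=1, V=0, U=0, W=0) weight 1/1458
  (Z=0, Y=2, X=1, V=0, U=0, W=1) weight 1/729
  (Z=1, Y=1, X=0, V=0, U=0, W=0) weight 1/1728
  (Z=2, Y=1, X=2, V=0, U=0, W=0) weight 1/864
  … 44 more
Group by Z:
  weight(Z=0) = 1/54
  weight(Z=1) = 1/96
  weight(Z=2) = 1/48
Total weight = 1/54 + 1/96 + 1/48 = 43/864
P(Z=0 | obs) = 1/54 / 43/864 = 16/43
P(Z=1 | obs) = 1/96 / 43/864 = 9/43
P(Z=2 | obs) = 1/48 / 43/864 = 18/43

P(Z = 2 | obs) = 18/43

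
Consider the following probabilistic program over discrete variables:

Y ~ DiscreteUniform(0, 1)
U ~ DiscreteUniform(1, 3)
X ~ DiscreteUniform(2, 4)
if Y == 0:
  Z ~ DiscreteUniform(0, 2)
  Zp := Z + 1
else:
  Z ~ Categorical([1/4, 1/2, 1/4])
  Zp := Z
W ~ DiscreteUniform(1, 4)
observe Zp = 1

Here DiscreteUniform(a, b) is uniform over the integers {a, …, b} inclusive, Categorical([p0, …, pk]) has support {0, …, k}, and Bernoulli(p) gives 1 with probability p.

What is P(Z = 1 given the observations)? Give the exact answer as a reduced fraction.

P(Z = 1 | obs) = 3/5

Enumerate traces; 72 have nonzero weight after conditioning:
  (Y=0, U=1, X=2, Z=0, W=1) weight 1/216
  (Y=0, U=1, X=2, Z=0, W=2) weight 1/216
  (Y=0, U=1, X=2, Z=0, W=3) weight 1/216
  (Y=0, U=1, X=2, Z=0, W=4) weight 1/216
  (Y=0, U=1, X=3, Z=0, W=1) weight 1/216
  (Y=0, U=1, X=3, Z=0, W=2) weight 1/216
  (Y=0, U=1, X=3, Z=0, W=3) weight 1/216
  (Y=0, U=1, X=3, Z=0, W=4) weight 1/216
  (Y=1, U=1, X=2, Z=1, W=1) weight 1/144
  … 63 more
Group by Z:
  weight(Z=0) = 1/6
  weight(Z=1) = 1/4
Total weight = 1/6 + 1/4 = 5/12
P(Z=0 | obs) = 1/6 / 5/12 = 2/5
P(Z=1 | obs) = 1/4 / 5/12 = 3/5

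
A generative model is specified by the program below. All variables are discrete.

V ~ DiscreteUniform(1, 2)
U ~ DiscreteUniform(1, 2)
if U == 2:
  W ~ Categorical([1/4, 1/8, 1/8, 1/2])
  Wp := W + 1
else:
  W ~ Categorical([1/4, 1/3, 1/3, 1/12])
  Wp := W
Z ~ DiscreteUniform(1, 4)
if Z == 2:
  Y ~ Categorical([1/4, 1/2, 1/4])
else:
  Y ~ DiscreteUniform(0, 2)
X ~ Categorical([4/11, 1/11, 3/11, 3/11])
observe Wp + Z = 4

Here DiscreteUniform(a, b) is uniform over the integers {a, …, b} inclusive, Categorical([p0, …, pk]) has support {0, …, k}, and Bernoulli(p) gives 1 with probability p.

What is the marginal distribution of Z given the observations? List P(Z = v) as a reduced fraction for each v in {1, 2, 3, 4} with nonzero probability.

P(Z=1) = 5/36, P(Z=2) = 11/36, P(Z=3) = 7/18, P(Z=4) = 1/6

Enumerate traces; 168 have nonzero weight after conditioning:
  (V=1, U=1, W=0, Z=4, Y=0, X=0) weight 1/528
  (V=1, U=1, W=0, Z=4, Y=0, X=1) weight 1/2112
  (V=1, U=1, W=0, Z=4, Y=0, X=2) weight 1/704
  (V=1, U=1, W=0, Z=4, Y=0, X=3) weight 1/704
  (V=1, U=1, W=0, Z=4, Y=1, X=0) weight 1/528
  (V=1, U=1, W=0, Z=4, Y=1, X=1) weight 1/2112
  (V=1, U=1, W=0, Z=4, Y=1, X=2) weight 1/704
  (V=1, U=1, W=0, Z=4, Y=1, X=3) weight 1/704
  (V=1, U=1, W=1, Z=3, Y=0, X=0) weight 1/396
  (V=1, U=1, W=2, Z=2, Y=0, X=0) weight 1/528
  … 158 more
Group by Z:
  weight(Z=1) = 5/192
  weight(Z=2) = 11/192
  weight(Z=3) = 7/96
  weight(Z=4) = 1/32
Total weight = 5/192 + 11/192 + 7/96 + 1/32 = 3/16
P(Z=1 | obs) = 5/192 / 3/16 = 5/36
P(Z=2 | obs) = 11/192 / 3/16 = 11/36
P(Z=3 | obs) = 7/96 / 3/16 = 7/18
P(Z=4 | obs) = 1/32 / 3/16 = 1/6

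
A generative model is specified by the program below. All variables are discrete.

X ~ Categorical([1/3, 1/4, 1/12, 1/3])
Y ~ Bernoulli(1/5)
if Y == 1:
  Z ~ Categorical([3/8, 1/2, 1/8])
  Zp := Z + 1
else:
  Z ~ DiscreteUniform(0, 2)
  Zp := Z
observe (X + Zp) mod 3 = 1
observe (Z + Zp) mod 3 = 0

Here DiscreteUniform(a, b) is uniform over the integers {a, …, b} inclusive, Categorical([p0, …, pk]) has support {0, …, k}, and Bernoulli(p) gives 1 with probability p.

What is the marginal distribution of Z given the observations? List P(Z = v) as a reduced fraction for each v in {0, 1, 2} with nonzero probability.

Enumerate traces; 2 have nonzero weight after conditioning:
  (X=1, Y=0, Z=0) weight 1/15
  (X=2, Y=1, Z=1) weight 1/120
Group by Z:
  weight(Z=0) = 1/15
  weight(Z=1) = 1/120
Total weight = 1/15 + 1/120 = 3/40
P(Z=0 | obs) = 1/15 / 3/40 = 8/9
P(Z=1 | obs) = 1/120 / 3/40 = 1/9

P(Z=0) = 8/9, P(Z=1) = 1/9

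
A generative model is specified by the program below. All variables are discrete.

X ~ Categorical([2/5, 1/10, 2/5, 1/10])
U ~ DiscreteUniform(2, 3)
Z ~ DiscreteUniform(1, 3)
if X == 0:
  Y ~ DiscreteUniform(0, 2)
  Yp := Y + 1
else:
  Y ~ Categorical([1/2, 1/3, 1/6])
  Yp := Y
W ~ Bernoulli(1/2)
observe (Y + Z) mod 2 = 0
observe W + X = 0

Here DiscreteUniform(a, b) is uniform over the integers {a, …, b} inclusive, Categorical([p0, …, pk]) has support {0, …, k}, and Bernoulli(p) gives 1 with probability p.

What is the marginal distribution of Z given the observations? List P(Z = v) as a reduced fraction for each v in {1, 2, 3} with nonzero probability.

P(Z=1) = 1/4, P(Z=2) = 1/2, P(Z=3) = 1/4

Enumerate traces; 8 have nonzero weight after conditioning:
  (X=0, U=2, Z=1, Y=1, W=0) weight 1/90
  (X=0, U=2, Z=2, Y=0, W=0) weight 1/90
  (X=0, U=2, Z=2, Y=2, W=0) weight 1/90
  (X=0, U=2, Z=3, Y=1, W=0) weight 1/90
  (X=0, U=3, Z=1, Y=1, W=0) weight 1/90
  (X=0, U=3, Z=2, Y=0, W=0) weight 1/90
  (X=0, U=3, Z=2, Y=2, W=0) weight 1/90
  (X=0, U=3, Z=3, Y=1, W=0) weight 1/90
Group by Z:
  weight(Z=1) = 1/45
  weight(Z=2) = 2/45
  weight(Z=3) = 1/45
Total weight = 1/45 + 2/45 + 1/45 = 4/45
P(Z=1 | obs) = 1/45 / 4/45 = 1/4
P(Z=2 | obs) = 2/45 / 4/45 = 1/2
P(Z=3 | obs) = 1/45 / 4/45 = 1/4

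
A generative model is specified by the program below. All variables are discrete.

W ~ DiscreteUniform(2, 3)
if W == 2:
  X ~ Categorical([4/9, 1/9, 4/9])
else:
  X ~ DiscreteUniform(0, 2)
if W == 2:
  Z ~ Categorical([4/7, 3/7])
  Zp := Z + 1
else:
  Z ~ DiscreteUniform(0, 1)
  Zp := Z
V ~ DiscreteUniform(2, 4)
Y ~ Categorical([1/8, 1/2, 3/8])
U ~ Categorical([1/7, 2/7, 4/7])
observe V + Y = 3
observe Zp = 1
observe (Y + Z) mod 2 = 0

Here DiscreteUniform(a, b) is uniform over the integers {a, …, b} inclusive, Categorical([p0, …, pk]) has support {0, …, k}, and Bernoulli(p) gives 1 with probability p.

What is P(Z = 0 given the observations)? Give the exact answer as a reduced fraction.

P(Z = 0 | obs) = 2/9

Enumerate traces; 18 have nonzero weight after conditioning:
  (W=2, X=0, Z=0, V=3, Y=0, U=0) weight 1/1323
  (W=2, X=0, Z=0, V=3, Y=0, U=1) weight 2/1323
  (W=2, X=0, Z=0, V=3, Y=0, U=2) weight 4/1323
  (W=2, X=1, Z=0, V=3, Y=0, U=0) weight 1/5292
  (W=2, X=1, Z=0, V=3, Y=0, U=1) weight 1/2646
  (W=2, X=1, Z=0, V=3, Y=0, U=2) weight 1/1323
  (W=2, X=2, Z=0, V=3, Y=0, U=0) weight 1/1323
  (W=2, X=2, Z=0, V=3, Y=0, U=1) weight 2/1323
  (W=3, X=0, Z=1, V=2, Y=1, U=0) weight 1/504
  … 9 more
Group by Z:
  weight(Z=0) = 1/84
  weight(Z=1) = 1/24
Total weight = 1/84 + 1/24 = 3/56
P(Z=0 | obs) = 1/84 / 3/56 = 2/9
P(Z=1 | obs) = 1/24 / 3/56 = 7/9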